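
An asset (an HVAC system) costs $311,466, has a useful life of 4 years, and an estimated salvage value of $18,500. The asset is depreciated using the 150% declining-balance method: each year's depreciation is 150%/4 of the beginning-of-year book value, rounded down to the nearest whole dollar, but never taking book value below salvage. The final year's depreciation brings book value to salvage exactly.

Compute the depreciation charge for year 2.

$73,000

Depreciable base = $311,466 − $18,500 = $292,966.
Year 1: ⌊$311,466 × 150%/4⌋ = $116,799. Book value $194,667.
Year 2: ⌊$194,667 × 150%/4⌋ = $73,000. Book value $121,667.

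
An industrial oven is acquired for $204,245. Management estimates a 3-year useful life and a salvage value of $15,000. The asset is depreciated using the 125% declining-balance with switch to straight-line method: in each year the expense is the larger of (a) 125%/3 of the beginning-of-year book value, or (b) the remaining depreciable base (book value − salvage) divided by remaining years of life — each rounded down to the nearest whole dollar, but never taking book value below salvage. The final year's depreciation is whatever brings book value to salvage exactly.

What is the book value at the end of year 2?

Depreciable base = $204,245 − $15,000 = $189,245.
Year 1: DB = ⌊$204,245 × 125%/3⌋ = $85,102; SL = ⌊$189,245/3⌋ = $63,081 → take DB $85,102. Book value $119,143.
Year 2: DB = ⌊$119,143 × 125%/3⌋ = $49,642; SL = ⌊$104,143/2⌋ = $52,071 → take SL $52,071. Book value $67,072.

$67,072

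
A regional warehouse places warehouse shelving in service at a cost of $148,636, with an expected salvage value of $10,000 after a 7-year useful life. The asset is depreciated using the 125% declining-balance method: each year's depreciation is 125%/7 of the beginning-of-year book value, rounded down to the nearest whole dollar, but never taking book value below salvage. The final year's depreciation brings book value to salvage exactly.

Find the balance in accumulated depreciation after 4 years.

Depreciable base = $148,636 − $10,000 = $138,636.
Year 1: ⌊$148,636 × 125%/7⌋ = $26,542. Book value $122,094.
Year 2: ⌊$122,094 × 125%/7⌋ = $21,802. Book value $100,292.
Year 3: ⌊$100,292 × 125%/7⌋ = $17,909. Book value $82,383.
Year 4: ⌊$82,383 × 125%/7⌋ = $14,711. Book value $67,672.
Accumulated through year 4 = $148,636 − $67,672 = $80,964.

$80,964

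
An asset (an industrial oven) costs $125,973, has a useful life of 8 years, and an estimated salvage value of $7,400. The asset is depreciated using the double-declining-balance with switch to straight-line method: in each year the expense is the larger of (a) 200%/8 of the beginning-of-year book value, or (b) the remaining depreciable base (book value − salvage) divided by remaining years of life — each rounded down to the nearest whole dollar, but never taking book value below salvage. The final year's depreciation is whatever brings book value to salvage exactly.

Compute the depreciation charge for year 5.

Depreciable base = $125,973 − $7,400 = $118,573.
Year 1: DB = ⌊$125,973 × 200%/8⌋ = $31,493; SL = ⌊$118,573/8⌋ = $14,821 → take DB $31,493. Book value $94,480.
Year 2: DB = ⌊$94,480 × 200%/8⌋ = $23,620; SL = ⌊$87,080/7⌋ = $12,440 → take DB $23,620. Book value $70,860.
Year 3: DB = ⌊$70,860 × 200%/8⌋ = $17,715; SL = ⌊$63,460/6⌋ = $10,576 → take DB $17,715. Book value $53,145.
Year 4: DB = ⌊$53,145 × 200%/8⌋ = $13,286; SL = ⌊$45,745/5⌋ = $9,149 → take DB $13,286. Book value $39,859.
Year 5: DB = ⌊$39,859 × 200%/8⌋ = $9,964; SL = ⌊$32,459/4⌋ = $8,114 → take DB $9,964. Book value $29,895.

$9,964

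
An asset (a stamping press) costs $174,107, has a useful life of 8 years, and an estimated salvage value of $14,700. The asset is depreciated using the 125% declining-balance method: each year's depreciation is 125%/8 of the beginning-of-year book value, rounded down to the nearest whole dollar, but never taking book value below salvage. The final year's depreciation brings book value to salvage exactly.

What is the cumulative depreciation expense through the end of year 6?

$111,285

Depreciable base = $174,107 − $14,700 = $159,407.
Year 1: ⌊$174,107 × 125%/8⌋ = $27,204. Book value $146,903.
Year 2: ⌊$146,903 × 125%/8⌋ = $22,953. Book value $123,950.
Year 3: ⌊$123,950 × 125%/8⌋ = $19,367. Book value $104,583.
Year 4: ⌊$104,583 × 125%/8⌋ = $16,341. Book value $88,242.
Year 5: ⌊$88,242 × 125%/8⌋ = $13,787. Book value $74,455.
Year 6: ⌊$74,455 × 125%/8⌋ = $11,633. Book value $62,822.
Accumulated through year 6 = $174,107 − $62,822 = $111,285.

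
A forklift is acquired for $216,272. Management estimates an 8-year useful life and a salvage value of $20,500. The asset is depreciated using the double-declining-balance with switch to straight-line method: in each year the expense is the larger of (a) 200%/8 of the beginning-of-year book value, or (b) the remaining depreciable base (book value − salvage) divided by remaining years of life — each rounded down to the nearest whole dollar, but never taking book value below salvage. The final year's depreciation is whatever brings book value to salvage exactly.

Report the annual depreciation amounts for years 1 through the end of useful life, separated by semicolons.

$54,068; $40,551; $30,413; $22,810; $17,107; $12,830; $9,623; $8,370

Depreciable base = $216,272 − $20,500 = $195,772.
Year 1: DB = ⌊$216,272 × 200%/8⌋ = $54,068; SL = ⌊$195,772/8⌋ = $24,471 → take DB $54,068. Book value $162,204.
Year 2: DB = ⌊$162,204 × 200%/8⌋ = $40,551; SL = ⌊$141,704/7⌋ = $20,243 → take DB $40,551. Book value $121,653.
Year 3: DB = ⌊$121,653 × 200%/8⌋ = $30,413; SL = ⌊$101,153/6⌋ = $16,858 → take DB $30,413. Book value $91,240.
Year 4: DB = ⌊$91,240 × 200%/8⌋ = $22,810; SL = ⌊$70,740/5⌋ = $14,148 → take DB $22,810. Book value $68,430.
Year 5: DB = ⌊$68,430 × 200%/8⌋ = $17,107; SL = ⌊$47,930/4⌋ = $11,982 → take DB $17,107. Book value $51,323.
Year 6: DB = ⌊$51,323 × 200%/8⌋ = $12,830; SL = ⌊$30,823/3⌋ = $10,274 → take DB $12,830. Book value $38,493.
Year 7: DB = ⌊$38,493 × 200%/8⌋ = $9,623; SL = ⌊$17,993/2⌋ = $8,996 → take DB $9,623. Book value $28,870.
Year 8 (final): $28,870 − $20,500 = $8,370. Book value $20,500.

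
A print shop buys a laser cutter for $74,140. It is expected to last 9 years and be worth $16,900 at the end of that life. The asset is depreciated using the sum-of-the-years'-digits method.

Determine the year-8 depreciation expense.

Depreciable base = $74,140 − $16,900 = $57,240.
Sum of the years' digits = 9+8+7+6+5+4+3+2+1 = 45.
Year 1: $57,240 × 9/45 = $11,448. Book value $62,692.
Year 2: $57,240 × 8/45 = $10,176. Book value $52,516.
Year 3: $57,240 × 7/45 = $8,904. Book value $43,612.
Year 4: $57,240 × 6/45 = $7,632. Book value $35,980.
Year 5: $57,240 × 5/45 = $6,360. Book value $29,620.
Year 6: $57,240 × 4/45 = $5,088. Book value $24,532.
Year 7: $57,240 × 3/45 = $3,816. Book value $20,716.
Year 8: $57,240 × 2/45 = $2,544. Book value $18,172.

$2,544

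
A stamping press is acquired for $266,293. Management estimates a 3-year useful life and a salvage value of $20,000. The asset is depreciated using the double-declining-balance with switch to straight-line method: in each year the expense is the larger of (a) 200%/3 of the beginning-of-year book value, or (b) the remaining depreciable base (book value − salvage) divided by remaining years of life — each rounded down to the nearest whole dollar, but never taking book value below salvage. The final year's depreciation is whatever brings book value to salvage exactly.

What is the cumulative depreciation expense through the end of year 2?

Depreciable base = $266,293 − $20,000 = $246,293.
Year 1: DB = ⌊$266,293 × 200%/3⌋ = $177,528; SL = ⌊$246,293/3⌋ = $82,097 → take DB $177,528. Book value $88,765.
Year 2: DB = ⌊$88,765 × 200%/3⌋ = $59,176; SL = ⌊$68,765/2⌋ = $34,382 → take DB $59,176. Book value $29,589.
Accumulated through year 2 = $266,293 − $29,589 = $236,704.

$236,704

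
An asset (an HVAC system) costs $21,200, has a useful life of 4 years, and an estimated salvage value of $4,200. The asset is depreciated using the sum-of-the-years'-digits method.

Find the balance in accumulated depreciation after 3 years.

$15,300

Depreciable base = $21,200 − $4,200 = $17,000.
Sum of the years' digits = 4+3+2+1 = 10.
Year 1: $17,000 × 4/10 = $6,800. Book value $14,400.
Year 2: $17,000 × 3/10 = $5,100. Book value $9,300.
Year 3: $17,000 × 2/10 = $3,400. Book value $5,900.
Accumulated through year 3 = $21,200 − $5,900 = $15,300.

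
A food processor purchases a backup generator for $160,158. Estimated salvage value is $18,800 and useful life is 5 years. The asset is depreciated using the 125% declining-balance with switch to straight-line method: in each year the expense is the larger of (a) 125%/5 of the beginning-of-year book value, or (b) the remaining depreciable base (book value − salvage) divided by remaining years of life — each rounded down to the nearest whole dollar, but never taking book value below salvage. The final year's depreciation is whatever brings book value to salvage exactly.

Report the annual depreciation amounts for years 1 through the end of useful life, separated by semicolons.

Depreciable base = $160,158 − $18,800 = $141,358.
Year 1: DB = ⌊$160,158 × 125%/5⌋ = $40,039; SL = ⌊$141,358/5⌋ = $28,271 → take DB $40,039. Book value $120,119.
Year 2: DB = ⌊$120,119 × 125%/5⌋ = $30,029; SL = ⌊$101,319/4⌋ = $25,329 → take DB $30,029. Book value $90,090.
Year 3: DB = ⌊$90,090 × 125%/5⌋ = $22,522; SL = ⌊$71,290/3⌋ = $23,763 → take SL $23,763. Book value $66,327.
Year 4: DB = ⌊$66,327 × 125%/5⌋ = $16,581; SL = ⌊$47,527/2⌋ = $23,763 → take SL $23,763. Book value $42,564.
Year 5 (final): $42,564 − $18,800 = $23,764. Book value $18,800.

$40,039; $30,029; $23,763; $23,763; $23,764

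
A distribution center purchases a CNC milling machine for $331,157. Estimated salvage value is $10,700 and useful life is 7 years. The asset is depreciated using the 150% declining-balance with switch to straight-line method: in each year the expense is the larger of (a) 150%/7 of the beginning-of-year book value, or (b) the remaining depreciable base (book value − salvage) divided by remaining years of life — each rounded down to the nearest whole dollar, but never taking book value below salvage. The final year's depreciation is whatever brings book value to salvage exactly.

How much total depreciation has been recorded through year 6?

$282,974

Depreciable base = $331,157 − $10,700 = $320,457.
Year 1: DB = ⌊$331,157 × 150%/7⌋ = $70,962; SL = ⌊$320,457/7⌋ = $45,779 → take DB $70,962. Book value $260,195.
Year 2: DB = ⌊$260,195 × 150%/7⌋ = $55,756; SL = ⌊$249,495/6⌋ = $41,582 → take DB $55,756. Book value $204,439.
Year 3: DB = ⌊$204,439 × 150%/7⌋ = $43,808; SL = ⌊$193,739/5⌋ = $38,747 → take DB $43,808. Book value $160,631.
Year 4: DB = ⌊$160,631 × 150%/7⌋ = $34,420; SL = ⌊$149,931/4⌋ = $37,482 → take SL $37,482. Book value $123,149.
Year 5: DB = ⌊$123,149 × 150%/7⌋ = $26,389; SL = ⌊$112,449/3⌋ = $37,483 → take SL $37,483. Book value $85,666.
Year 6: DB = ⌊$85,666 × 150%/7⌋ = $18,357; SL = ⌊$74,966/2⌋ = $37,483 → take SL $37,483. Book value $48,183.
Accumulated through year 6 = $331,157 − $48,183 = $282,974.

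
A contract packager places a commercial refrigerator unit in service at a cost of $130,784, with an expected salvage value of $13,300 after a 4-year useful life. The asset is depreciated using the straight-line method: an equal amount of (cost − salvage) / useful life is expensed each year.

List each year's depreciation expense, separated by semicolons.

$29,371; $29,371; $29,371; $29,371

Depreciable base = $130,784 − $13,300 = $117,484.
Annual expense = $117,484 / 4 = $29,371.
End of year 1: book value $101,413.
End of year 2: book value $72,042.
End of year 3: book value $42,671.
End of year 4: book value $13,300.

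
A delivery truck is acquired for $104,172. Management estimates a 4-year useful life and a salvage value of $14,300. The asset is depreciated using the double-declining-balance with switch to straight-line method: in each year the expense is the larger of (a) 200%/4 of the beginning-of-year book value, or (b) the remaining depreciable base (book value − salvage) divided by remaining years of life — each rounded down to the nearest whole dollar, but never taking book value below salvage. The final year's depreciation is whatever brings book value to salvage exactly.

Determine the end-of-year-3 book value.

Depreciable base = $104,172 − $14,300 = $89,872.
Year 1: DB = ⌊$104,172 × 200%/4⌋ = $52,086; SL = ⌊$89,872/4⌋ = $22,468 → take DB $52,086. Book value $52,086.
Year 2: DB = ⌊$52,086 × 200%/4⌋ = $26,043; SL = ⌊$37,786/3⌋ = $12,595 → take DB $26,043. Book value $26,043.
Year 3: DB = ⌊$26,043 × 200%/4⌋ = $13,021; SL = ⌊$11,743/2⌋ = $5,871 → take DB $13,021, capped at $11,743. Book value $14,300.

$14,300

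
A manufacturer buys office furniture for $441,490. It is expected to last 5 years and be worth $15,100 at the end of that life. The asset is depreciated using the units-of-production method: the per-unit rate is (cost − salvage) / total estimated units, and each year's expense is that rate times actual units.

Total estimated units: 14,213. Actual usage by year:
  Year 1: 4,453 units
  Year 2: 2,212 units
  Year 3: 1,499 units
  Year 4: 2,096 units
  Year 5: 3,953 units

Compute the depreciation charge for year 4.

$62,880

Depreciable base = $441,490 − $15,100 = $426,390.
Rate = $426,390 / 14,213 units = $30 per unit.
Year 1: 4,453 × $30 = $133,590. Book value $307,900.
Year 2: 2,212 × $30 = $66,360. Book value $241,540.
Year 3: 1,499 × $30 = $44,970. Book value $196,570.
Year 4: 2,096 × $30 = $62,880. Book value $133,690.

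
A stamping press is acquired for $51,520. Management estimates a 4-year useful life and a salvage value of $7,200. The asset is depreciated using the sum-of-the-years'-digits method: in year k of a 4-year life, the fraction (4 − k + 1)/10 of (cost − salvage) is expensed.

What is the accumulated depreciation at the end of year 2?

$31,024

Depreciable base = $51,520 − $7,200 = $44,320.
Sum of the years' digits = 4+3+2+1 = 10.
Year 1: $44,320 × 4/10 = $17,728. Book value $33,792.
Year 2: $44,320 × 3/10 = $13,296. Book value $20,496.
Accumulated through year 2 = $51,520 − $20,496 = $31,024.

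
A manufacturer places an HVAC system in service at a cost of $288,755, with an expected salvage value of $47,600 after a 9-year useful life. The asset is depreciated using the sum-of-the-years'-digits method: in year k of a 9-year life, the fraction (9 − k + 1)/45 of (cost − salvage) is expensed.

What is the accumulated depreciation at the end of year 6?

Depreciable base = $288,755 − $47,600 = $241,155.
Sum of the years' digits = 9+8+7+6+5+4+3+2+1 = 45.
Year 1: $241,155 × 9/45 = $48,231. Book value $240,524.
Year 2: $241,155 × 8/45 = $42,872. Book value $197,652.
Year 3: $241,155 × 7/45 = $37,513. Book value $160,139.
Year 4: $241,155 × 6/45 = $32,154. Book value $127,985.
Year 5: $241,155 × 5/45 = $26,795. Book value $101,190.
Year 6: $241,155 × 4/45 = $21,436. Book value $79,754.
Accumulated through year 6 = $288,755 − $79,754 = $209,001.

$209,001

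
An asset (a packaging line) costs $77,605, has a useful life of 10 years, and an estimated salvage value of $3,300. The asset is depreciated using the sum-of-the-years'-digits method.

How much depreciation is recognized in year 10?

$1,351

Depreciable base = $77,605 − $3,300 = $74,305.
Sum of the years' digits = 10+9+8+7+6+5+4+3+2+1 = 55.
Year 1: $74,305 × 10/55 = $13,510. Book value $64,095.
Year 2: $74,305 × 9/55 = $12,159. Book value $51,936.
Year 3: $74,305 × 8/55 = $10,808. Book value $41,128.
Year 4: $74,305 × 7/55 = $9,457. Book value $31,671.
Year 5: $74,305 × 6/55 = $8,106. Book value $23,565.
Year 6: $74,305 × 5/55 = $6,755. Book value $16,810.
Year 7: $74,305 × 4/55 = $5,404. Book value $11,406.
Year 8: $74,305 × 3/55 = $4,053. Book value $7,353.
Year 9: $74,305 × 2/55 = $2,702. Book value $4,651.
Year 10: $74,305 × 1/55 = $1,351. Book value $3,300.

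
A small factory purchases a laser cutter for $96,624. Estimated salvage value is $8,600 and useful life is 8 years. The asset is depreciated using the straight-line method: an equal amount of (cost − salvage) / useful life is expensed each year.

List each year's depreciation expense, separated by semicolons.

Depreciable base = $96,624 − $8,600 = $88,024.
Annual expense = $88,024 / 8 = $11,003.
End of year 1: book value $85,621.
End of year 2: book value $74,618.
End of year 3: book value $63,615.
End of year 4: book value $52,612.
End of year 5: book value $41,609.
End of year 6: book value $30,606.
End of year 7: book value $19,603.
End of year 8: book value $8,600.

$11,003; $11,003; $11,003; $11,003; $11,003; $11,003; $11,003; $11,003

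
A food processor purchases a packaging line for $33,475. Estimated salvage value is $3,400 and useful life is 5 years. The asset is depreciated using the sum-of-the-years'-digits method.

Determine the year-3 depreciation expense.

Depreciable base = $33,475 − $3,400 = $30,075.
Sum of the years' digits = 5+4+3+2+1 = 15.
Year 1: $30,075 × 5/15 = $10,025. Book value $23,450.
Year 2: $30,075 × 4/15 = $8,020. Book value $15,430.
Year 3: $30,075 × 3/15 = $6,015. Book value $9,415.

$6,015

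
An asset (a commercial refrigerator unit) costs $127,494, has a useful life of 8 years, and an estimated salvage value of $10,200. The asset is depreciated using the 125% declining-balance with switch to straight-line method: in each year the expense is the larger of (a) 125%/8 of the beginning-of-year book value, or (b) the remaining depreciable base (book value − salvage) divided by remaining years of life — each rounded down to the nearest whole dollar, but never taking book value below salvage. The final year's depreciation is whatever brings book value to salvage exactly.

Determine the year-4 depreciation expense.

$13,276

Depreciable base = $127,494 − $10,200 = $117,294.
Year 1: DB = ⌊$127,494 × 125%/8⌋ = $19,920; SL = ⌊$117,294/8⌋ = $14,661 → take DB $19,920. Book value $107,574.
Year 2: DB = ⌊$107,574 × 125%/8⌋ = $16,808; SL = ⌊$97,374/7⌋ = $13,910 → take DB $16,808. Book value $90,766.
Year 3: DB = ⌊$90,766 × 125%/8⌋ = $14,182; SL = ⌊$80,566/6⌋ = $13,427 → take DB $14,182. Book value $76,584.
Year 4: DB = ⌊$76,584 × 125%/8⌋ = $11,966; SL = ⌊$66,384/5⌋ = $13,276 → take SL $13,276. Book value $63,308.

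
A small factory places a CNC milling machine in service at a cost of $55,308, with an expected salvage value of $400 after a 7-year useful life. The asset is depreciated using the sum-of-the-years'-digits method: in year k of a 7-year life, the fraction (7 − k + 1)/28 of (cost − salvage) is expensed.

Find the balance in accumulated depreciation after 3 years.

Depreciable base = $55,308 − $400 = $54,908.
Sum of the years' digits = 7+6+5+4+3+2+1 = 28.
Year 1: $54,908 × 7/28 = $13,727. Book value $41,581.
Year 2: $54,908 × 6/28 = $11,766. Book value $29,815.
Year 3: $54,908 × 5/28 = $9,805. Book value $20,010.
Accumulated through year 3 = $55,308 − $20,010 = $35,298.

$35,298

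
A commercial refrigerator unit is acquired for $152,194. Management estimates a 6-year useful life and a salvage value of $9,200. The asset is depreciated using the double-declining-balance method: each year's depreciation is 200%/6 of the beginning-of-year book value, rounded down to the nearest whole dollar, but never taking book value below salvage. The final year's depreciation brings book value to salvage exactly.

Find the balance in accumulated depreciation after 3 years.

$107,099

Depreciable base = $152,194 − $9,200 = $142,994.
Year 1: ⌊$152,194 × 200%/6⌋ = $50,731. Book value $101,463.
Year 2: ⌊$101,463 × 200%/6⌋ = $33,821. Book value $67,642.
Year 3: ⌊$67,642 × 200%/6⌋ = $22,547. Book value $45,095.
Accumulated through year 3 = $152,194 − $45,095 = $107,099.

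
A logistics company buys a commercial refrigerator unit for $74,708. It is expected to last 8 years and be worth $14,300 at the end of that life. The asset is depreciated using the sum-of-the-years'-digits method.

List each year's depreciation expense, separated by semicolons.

Depreciable base = $74,708 − $14,300 = $60,408.
Sum of the years' digits = 8+7+6+5+4+3+2+1 = 36.
Year 1: $60,408 × 8/36 = $13,424. Book value $61,284.
Year 2: $60,408 × 7/36 = $11,746. Book value $49,538.
Year 3: $60,408 × 6/36 = $10,068. Book value $39,470.
Year 4: $60,408 × 5/36 = $8,390. Book value $31,080.
Year 5: $60,408 × 4/36 = $6,712. Book value $24,368.
Year 6: $60,408 × 3/36 = $5,034. Book value $19,334.
Year 7: $60,408 × 2/36 = $3,356. Book value $15,978.
Year 8: $60,408 × 1/36 = $1,678. Book value $14,300.

$13,424; $11,746; $10,068; $8,390; $6,712; $5,034; $3,356; $1,678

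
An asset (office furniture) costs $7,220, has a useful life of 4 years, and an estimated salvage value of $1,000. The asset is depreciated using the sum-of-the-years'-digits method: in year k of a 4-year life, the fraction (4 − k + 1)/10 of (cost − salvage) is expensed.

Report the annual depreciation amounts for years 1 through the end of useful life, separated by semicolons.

$2,488; $1,866; $1,244; $622

Depreciable base = $7,220 − $1,000 = $6,220.
Sum of the years' digits = 4+3+2+1 = 10.
Year 1: $6,220 × 4/10 = $2,488. Book value $4,732.
Year 2: $6,220 × 3/10 = $1,866. Book value $2,866.
Year 3: $6,220 × 2/10 = $1,244. Book value $1,622.
Year 4: $6,220 × 1/10 = $622. Book value $1,000.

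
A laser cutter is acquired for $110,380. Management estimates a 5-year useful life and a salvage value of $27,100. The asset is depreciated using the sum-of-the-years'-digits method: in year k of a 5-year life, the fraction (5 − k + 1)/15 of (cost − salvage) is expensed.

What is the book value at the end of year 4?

$32,652

Depreciable base = $110,380 − $27,100 = $83,280.
Sum of the years' digits = 5+4+3+2+1 = 15.
Year 1: $83,280 × 5/15 = $27,760. Book value $82,620.
Year 2: $83,280 × 4/15 = $22,208. Book value $60,412.
Year 3: $83,280 × 3/15 = $16,656. Book value $43,756.
Year 4: $83,280 × 2/15 = $11,104. Book value $32,652.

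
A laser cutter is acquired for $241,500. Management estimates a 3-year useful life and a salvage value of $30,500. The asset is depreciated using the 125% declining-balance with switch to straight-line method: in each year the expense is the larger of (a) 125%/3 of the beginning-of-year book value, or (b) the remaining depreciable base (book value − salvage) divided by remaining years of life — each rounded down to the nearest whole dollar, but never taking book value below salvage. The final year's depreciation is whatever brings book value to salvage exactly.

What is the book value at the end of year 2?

Depreciable base = $241,500 − $30,500 = $211,000.
Year 1: DB = ⌊$241,500 × 125%/3⌋ = $100,625; SL = ⌊$211,000/3⌋ = $70,333 → take DB $100,625. Book value $140,875.
Year 2: DB = ⌊$140,875 × 125%/3⌋ = $58,697; SL = ⌊$110,375/2⌋ = $55,187 → take DB $58,697. Book value $82,178.

$82,178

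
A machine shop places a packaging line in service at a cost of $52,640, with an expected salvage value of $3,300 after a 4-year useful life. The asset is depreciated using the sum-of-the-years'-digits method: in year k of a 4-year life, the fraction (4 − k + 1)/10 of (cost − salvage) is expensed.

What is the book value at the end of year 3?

$8,234

Depreciable base = $52,640 − $3,300 = $49,340.
Sum of the years' digits = 4+3+2+1 = 10.
Year 1: $49,340 × 4/10 = $19,736. Book value $32,904.
Year 2: $49,340 × 3/10 = $14,802. Book value $18,102.
Year 3: $49,340 × 2/10 = $9,868. Book value $8,234.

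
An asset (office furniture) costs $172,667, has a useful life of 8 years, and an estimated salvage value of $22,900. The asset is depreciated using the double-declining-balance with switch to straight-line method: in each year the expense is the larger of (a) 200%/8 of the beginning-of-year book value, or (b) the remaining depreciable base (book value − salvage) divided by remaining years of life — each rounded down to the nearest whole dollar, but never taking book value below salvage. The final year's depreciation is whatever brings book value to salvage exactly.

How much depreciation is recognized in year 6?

$10,244

Depreciable base = $172,667 − $22,900 = $149,767.
Year 1: DB = ⌊$172,667 × 200%/8⌋ = $43,166; SL = ⌊$149,767/8⌋ = $18,720 → take DB $43,166. Book value $129,501.
Year 2: DB = ⌊$129,501 × 200%/8⌋ = $32,375; SL = ⌊$106,601/7⌋ = $15,228 → take DB $32,375. Book value $97,126.
Year 3: DB = ⌊$97,126 × 200%/8⌋ = $24,281; SL = ⌊$74,226/6⌋ = $12,371 → take DB $24,281. Book value $72,845.
Year 4: DB = ⌊$72,845 × 200%/8⌋ = $18,211; SL = ⌊$49,945/5⌋ = $9,989 → take DB $18,211. Book value $54,634.
Year 5: DB = ⌊$54,634 × 200%/8⌋ = $13,658; SL = ⌊$31,734/4⌋ = $7,933 → take DB $13,658. Book value $40,976.
Year 6: DB = ⌊$40,976 × 200%/8⌋ = $10,244; SL = ⌊$18,076/3⌋ = $6,025 → take DB $10,244. Book value $30,732.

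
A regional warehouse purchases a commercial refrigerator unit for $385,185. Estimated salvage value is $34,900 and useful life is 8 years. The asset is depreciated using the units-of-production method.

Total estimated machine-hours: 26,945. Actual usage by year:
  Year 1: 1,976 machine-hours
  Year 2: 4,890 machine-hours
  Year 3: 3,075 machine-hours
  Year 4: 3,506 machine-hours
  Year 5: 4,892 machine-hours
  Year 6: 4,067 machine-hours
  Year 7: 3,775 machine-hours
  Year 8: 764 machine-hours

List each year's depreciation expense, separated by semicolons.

$25,688; $63,570; $39,975; $45,578; $63,596; $52,871; $49,075; $9,932

Depreciable base = $385,185 − $34,900 = $350,285.
Rate = $350,285 / 26,945 machine-hours = $13 per machine-hour.
Year 1: 1,976 × $13 = $25,688. Book value $359,497.
Year 2: 4,890 × $13 = $63,570. Book value $295,927.
Year 3: 3,075 × $13 = $39,975. Book value $255,952.
Year 4: 3,506 × $13 = $45,578. Book value $210,374.
Year 5: 4,892 × $13 = $63,596. Book value $146,778.
Year 6: 4,067 × $13 = $52,871. Book value $93,907.
Year 7: 3,775 × $13 = $49,075. Book value $44,832.
Year 8: 764 × $13 = $9,932. Book value $34,900.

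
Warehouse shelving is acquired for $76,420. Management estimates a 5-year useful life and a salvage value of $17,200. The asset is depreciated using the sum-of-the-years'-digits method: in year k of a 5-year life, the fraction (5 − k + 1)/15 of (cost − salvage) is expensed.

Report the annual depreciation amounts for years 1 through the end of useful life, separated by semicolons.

$19,740; $15,792; $11,844; $7,896; $3,948

Depreciable base = $76,420 − $17,200 = $59,220.
Sum of the years' digits = 5+4+3+2+1 = 15.
Year 1: $59,220 × 5/15 = $19,740. Book value $56,680.
Year 2: $59,220 × 4/15 = $15,792. Book value $40,888.
Year 3: $59,220 × 3/15 = $11,844. Book value $29,044.
Year 4: $59,220 × 2/15 = $7,896. Book value $21,148.
Year 5: $59,220 × 1/15 = $3,948. Book value $17,200.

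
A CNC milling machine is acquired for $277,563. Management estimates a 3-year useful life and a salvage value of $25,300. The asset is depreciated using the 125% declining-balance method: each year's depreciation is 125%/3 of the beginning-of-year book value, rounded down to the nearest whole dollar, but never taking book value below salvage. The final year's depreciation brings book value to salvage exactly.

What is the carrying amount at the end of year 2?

Depreciable base = $277,563 − $25,300 = $252,263.
Year 1: ⌊$277,563 × 125%/3⌋ = $115,651. Book value $161,912.
Year 2: ⌊$161,912 × 125%/3⌋ = $67,463. Book value $94,449.

$94,449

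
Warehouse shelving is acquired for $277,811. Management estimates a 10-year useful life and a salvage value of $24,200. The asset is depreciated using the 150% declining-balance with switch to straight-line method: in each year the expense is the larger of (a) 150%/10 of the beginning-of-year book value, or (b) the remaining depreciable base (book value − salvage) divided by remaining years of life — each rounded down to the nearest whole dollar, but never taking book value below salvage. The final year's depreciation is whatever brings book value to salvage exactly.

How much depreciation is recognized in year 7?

Depreciable base = $277,811 − $24,200 = $253,611.
Year 1: DB = ⌊$277,811 × 150%/10⌋ = $41,671; SL = ⌊$253,611/10⌋ = $25,361 → take DB $41,671. Book value $236,140.
Year 2: DB = ⌊$236,140 × 150%/10⌋ = $35,421; SL = ⌊$211,940/9⌋ = $23,548 → take DB $35,421. Book value $200,719.
Year 3: DB = ⌊$200,719 × 150%/10⌋ = $30,107; SL = ⌊$176,519/8⌋ = $22,064 → take DB $30,107. Book value $170,612.
Year 4: DB = ⌊$170,612 × 150%/10⌋ = $25,591; SL = ⌊$146,412/7⌋ = $20,916 → take DB $25,591. Book value $145,021.
Year 5: DB = ⌊$145,021 × 150%/10⌋ = $21,753; SL = ⌊$120,821/6⌋ = $20,136 → take DB $21,753. Book value $123,268.
Year 6: DB = ⌊$123,268 × 150%/10⌋ = $18,490; SL = ⌊$99,068/5⌋ = $19,813 → take SL $19,813. Book value $103,455.
Year 7: DB = ⌊$103,455 × 150%/10⌋ = $15,518; SL = ⌊$79,255/4⌋ = $19,813 → take SL $19,813. Book value $83,642.

$19,813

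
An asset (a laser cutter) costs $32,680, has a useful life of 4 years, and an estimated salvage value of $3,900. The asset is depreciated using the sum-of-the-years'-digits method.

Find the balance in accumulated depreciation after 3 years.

Depreciable base = $32,680 − $3,900 = $28,780.
Sum of the years' digits = 4+3+2+1 = 10.
Year 1: $28,780 × 4/10 = $11,512. Book value $21,168.
Year 2: $28,780 × 3/10 = $8,634. Book value $12,534.
Year 3: $28,780 × 2/10 = $5,756. Book value $6,778.
Accumulated through year 3 = $32,680 − $6,778 = $25,902.

$25,902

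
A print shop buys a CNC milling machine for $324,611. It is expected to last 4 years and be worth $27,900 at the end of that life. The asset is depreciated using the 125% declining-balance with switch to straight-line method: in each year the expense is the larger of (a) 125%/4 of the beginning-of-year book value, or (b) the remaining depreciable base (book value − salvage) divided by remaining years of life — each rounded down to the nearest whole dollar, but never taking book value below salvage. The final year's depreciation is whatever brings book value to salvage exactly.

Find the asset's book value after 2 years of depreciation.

$153,431

Depreciable base = $324,611 − $27,900 = $296,711.
Year 1: DB = ⌊$324,611 × 125%/4⌋ = $101,440; SL = ⌊$296,711/4⌋ = $74,177 → take DB $101,440. Book value $223,171.
Year 2: DB = ⌊$223,171 × 125%/4⌋ = $69,740; SL = ⌊$195,271/3⌋ = $65,090 → take DB $69,740. Book value $153,431.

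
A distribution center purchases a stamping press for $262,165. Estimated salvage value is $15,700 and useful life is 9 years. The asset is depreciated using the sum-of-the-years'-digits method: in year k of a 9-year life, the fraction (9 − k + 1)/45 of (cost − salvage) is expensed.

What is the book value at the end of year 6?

$48,562

Depreciable base = $262,165 − $15,700 = $246,465.
Sum of the years' digits = 9+8+7+6+5+4+3+2+1 = 45.
Year 1: $246,465 × 9/45 = $49,293. Book value $212,872.
Year 2: $246,465 × 8/45 = $43,816. Book value $169,056.
Year 3: $246,465 × 7/45 = $38,339. Book value $130,717.
Year 4: $246,465 × 6/45 = $32,862. Book value $97,855.
Year 5: $246,465 × 5/45 = $27,385. Book value $70,470.
Year 6: $246,465 × 4/45 = $21,908. Book value $48,562.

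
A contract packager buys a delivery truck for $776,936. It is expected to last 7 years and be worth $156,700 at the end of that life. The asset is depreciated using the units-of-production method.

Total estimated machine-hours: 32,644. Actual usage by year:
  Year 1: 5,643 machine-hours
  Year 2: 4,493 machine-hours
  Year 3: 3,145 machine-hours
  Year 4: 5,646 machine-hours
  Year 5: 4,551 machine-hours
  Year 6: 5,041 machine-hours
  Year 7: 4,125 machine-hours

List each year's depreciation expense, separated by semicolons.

Depreciable base = $776,936 − $156,700 = $620,236.
Rate = $620,236 / 32,644 machine-hours = $19 per machine-hour.
Year 1: 5,643 × $19 = $107,217. Book value $669,719.
Year 2: 4,493 × $19 = $85,367. Book value $584,352.
Year 3: 3,145 × $19 = $59,755. Book value $524,597.
Year 4: 5,646 × $19 = $107,274. Book value $417,323.
Year 5: 4,551 × $19 = $86,469. Book value $330,854.
Year 6: 5,041 × $19 = $95,779. Book value $235,075.
Year 7: 4,125 × $19 = $78,375. Book value $156,700.

$107,217; $85,367; $59,755; $107,274; $86,469; $95,779; $78,375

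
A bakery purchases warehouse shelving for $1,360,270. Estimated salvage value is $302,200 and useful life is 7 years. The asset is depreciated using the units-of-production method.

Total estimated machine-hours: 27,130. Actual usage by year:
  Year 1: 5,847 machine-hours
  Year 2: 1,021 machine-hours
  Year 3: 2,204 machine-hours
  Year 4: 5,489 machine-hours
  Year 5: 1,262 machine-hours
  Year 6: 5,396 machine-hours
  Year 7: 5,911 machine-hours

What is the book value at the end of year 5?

$743,173

Depreciable base = $1,360,270 − $302,200 = $1,058,070.
Rate = $1,058,070 / 27,130 machine-hours = $39 per machine-hour.
Year 1: 5,847 × $39 = $228,033. Book value $1,132,237.
Year 2: 1,021 × $39 = $39,819. Book value $1,092,418.
Year 3: 2,204 × $39 = $85,956. Book value $1,006,462.
Year 4: 5,489 × $39 = $214,071. Book value $792,391.
Year 5: 1,262 × $39 = $49,218. Book value $743,173.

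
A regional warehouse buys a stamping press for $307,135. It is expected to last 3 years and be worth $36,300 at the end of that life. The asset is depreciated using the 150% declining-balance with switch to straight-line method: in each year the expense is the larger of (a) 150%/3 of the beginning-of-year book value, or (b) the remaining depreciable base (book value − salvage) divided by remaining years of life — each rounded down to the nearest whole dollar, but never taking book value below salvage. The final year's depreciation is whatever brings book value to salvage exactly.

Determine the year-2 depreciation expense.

$76,784

Depreciable base = $307,135 − $36,300 = $270,835.
Year 1: DB = ⌊$307,135 × 150%/3⌋ = $153,567; SL = ⌊$270,835/3⌋ = $90,278 → take DB $153,567. Book value $153,568.
Year 2: DB = ⌊$153,568 × 150%/3⌋ = $76,784; SL = ⌊$117,268/2⌋ = $58,634 → take DB $76,784. Book value $76,784.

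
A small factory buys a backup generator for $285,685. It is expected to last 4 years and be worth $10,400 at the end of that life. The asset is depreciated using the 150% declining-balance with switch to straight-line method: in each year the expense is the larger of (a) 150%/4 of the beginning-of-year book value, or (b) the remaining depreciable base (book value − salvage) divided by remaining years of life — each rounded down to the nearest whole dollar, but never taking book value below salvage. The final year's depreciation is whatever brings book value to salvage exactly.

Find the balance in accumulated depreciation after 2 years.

Depreciable base = $285,685 − $10,400 = $275,285.
Year 1: DB = ⌊$285,685 × 150%/4⌋ = $107,131; SL = ⌊$275,285/4⌋ = $68,821 → take DB $107,131. Book value $178,554.
Year 2: DB = ⌊$178,554 × 150%/4⌋ = $66,957; SL = ⌊$168,154/3⌋ = $56,051 → take DB $66,957. Book value $111,597.
Accumulated through year 2 = $285,685 − $111,597 = $174,088.

$174,088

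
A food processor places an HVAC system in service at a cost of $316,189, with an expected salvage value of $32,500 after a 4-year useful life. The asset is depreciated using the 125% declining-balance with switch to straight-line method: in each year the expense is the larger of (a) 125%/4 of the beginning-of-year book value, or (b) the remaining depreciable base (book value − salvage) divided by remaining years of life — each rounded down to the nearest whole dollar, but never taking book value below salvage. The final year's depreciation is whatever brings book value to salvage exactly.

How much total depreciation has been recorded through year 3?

$225,214

Depreciable base = $316,189 − $32,500 = $283,689.
Year 1: DB = ⌊$316,189 × 125%/4⌋ = $98,809; SL = ⌊$283,689/4⌋ = $70,922 → take DB $98,809. Book value $217,380.
Year 2: DB = ⌊$217,380 × 125%/4⌋ = $67,931; SL = ⌊$184,880/3⌋ = $61,626 → take DB $67,931. Book value $149,449.
Year 3: DB = ⌊$149,449 × 125%/4⌋ = $46,702; SL = ⌊$116,949/2⌋ = $58,474 → take SL $58,474. Book value $90,975.
Accumulated through year 3 = $316,189 − $90,975 = $225,214.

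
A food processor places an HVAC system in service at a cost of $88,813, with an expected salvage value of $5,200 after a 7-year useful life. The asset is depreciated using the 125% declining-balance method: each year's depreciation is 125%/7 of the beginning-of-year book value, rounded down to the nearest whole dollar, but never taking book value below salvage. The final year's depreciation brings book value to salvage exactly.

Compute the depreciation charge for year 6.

Depreciable base = $88,813 − $5,200 = $83,613.
Year 1: ⌊$88,813 × 125%/7⌋ = $15,859. Book value $72,954.
Year 2: ⌊$72,954 × 125%/7⌋ = $13,027. Book value $59,927.
Year 3: ⌊$59,927 × 125%/7⌋ = $10,701. Book value $49,226.
Year 4: ⌊$49,226 × 125%/7⌋ = $8,790. Book value $40,436.
Year 5: ⌊$40,436 × 125%/7⌋ = $7,220. Book value $33,216.
Year 6: ⌊$33,216 × 125%/7⌋ = $5,931. Book value $27,285.

$5,931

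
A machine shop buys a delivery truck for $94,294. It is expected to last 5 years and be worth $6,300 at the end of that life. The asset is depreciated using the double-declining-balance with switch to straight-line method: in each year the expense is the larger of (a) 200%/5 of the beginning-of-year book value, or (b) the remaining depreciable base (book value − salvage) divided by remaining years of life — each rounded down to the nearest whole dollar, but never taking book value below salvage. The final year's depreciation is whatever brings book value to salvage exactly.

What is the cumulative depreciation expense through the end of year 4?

$82,072

Depreciable base = $94,294 − $6,300 = $87,994.
Year 1: DB = ⌊$94,294 × 200%/5⌋ = $37,717; SL = ⌊$87,994/5⌋ = $17,598 → take DB $37,717. Book value $56,577.
Year 2: DB = ⌊$56,577 × 200%/5⌋ = $22,630; SL = ⌊$50,277/4⌋ = $12,569 → take DB $22,630. Book value $33,947.
Year 3: DB = ⌊$33,947 × 200%/5⌋ = $13,578; SL = ⌊$27,647/3⌋ = $9,215 → take DB $13,578. Book value $20,369.
Year 4: DB = ⌊$20,369 × 200%/5⌋ = $8,147; SL = ⌊$14,069/2⌋ = $7,034 → take DB $8,147. Book value $12,222.
Accumulated through year 4 = $94,294 − $12,222 = $82,072.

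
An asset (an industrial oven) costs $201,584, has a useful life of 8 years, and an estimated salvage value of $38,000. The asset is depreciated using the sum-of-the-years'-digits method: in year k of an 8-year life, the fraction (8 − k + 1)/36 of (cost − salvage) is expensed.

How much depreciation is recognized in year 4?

$22,720

Depreciable base = $201,584 − $38,000 = $163,584.
Sum of the years' digits = 8+7+6+5+4+3+2+1 = 36.
Year 1: $163,584 × 8/36 = $36,352. Book value $165,232.
Year 2: $163,584 × 7/36 = $31,808. Book value $133,424.
Year 3: $163,584 × 6/36 = $27,264. Book value $106,160.
Year 4: $163,584 × 5/36 = $22,720. Book value $83,440.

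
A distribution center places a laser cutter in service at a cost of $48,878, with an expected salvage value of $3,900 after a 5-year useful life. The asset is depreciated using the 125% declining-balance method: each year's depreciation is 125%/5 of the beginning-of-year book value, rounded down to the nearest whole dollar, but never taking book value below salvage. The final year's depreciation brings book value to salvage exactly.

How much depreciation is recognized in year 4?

Depreciable base = $48,878 − $3,900 = $44,978.
Year 1: ⌊$48,878 × 125%/5⌋ = $12,219. Book value $36,659.
Year 2: ⌊$36,659 × 125%/5⌋ = $9,164. Book value $27,495.
Year 3: ⌊$27,495 × 125%/5⌋ = $6,873. Book value $20,622.
Year 4: ⌊$20,622 × 125%/5⌋ = $5,155. Book value $15,467.

$5,155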